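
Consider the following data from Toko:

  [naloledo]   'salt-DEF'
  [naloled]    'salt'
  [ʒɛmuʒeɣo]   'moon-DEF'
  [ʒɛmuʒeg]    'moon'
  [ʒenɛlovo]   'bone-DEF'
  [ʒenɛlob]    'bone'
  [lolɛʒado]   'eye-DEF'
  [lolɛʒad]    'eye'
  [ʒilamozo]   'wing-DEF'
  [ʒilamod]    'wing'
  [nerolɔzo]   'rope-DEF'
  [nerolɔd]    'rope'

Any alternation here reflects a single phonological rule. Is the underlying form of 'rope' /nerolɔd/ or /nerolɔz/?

/nerolɔz/

'rope' shows [z] ~ [d] at the end of the stem ([nerolɔzo] vs [nerolɔd]).
If /d/ were underlying and a rule turned it into [z] before the DEF suffix, 'eye' would also alternate; but it has [d] in both [lolɛʒado] and [lolɛʒad].
The alternation reflects word-final hardening: voiced fricatives become stops word-finally. /z/ is underlying.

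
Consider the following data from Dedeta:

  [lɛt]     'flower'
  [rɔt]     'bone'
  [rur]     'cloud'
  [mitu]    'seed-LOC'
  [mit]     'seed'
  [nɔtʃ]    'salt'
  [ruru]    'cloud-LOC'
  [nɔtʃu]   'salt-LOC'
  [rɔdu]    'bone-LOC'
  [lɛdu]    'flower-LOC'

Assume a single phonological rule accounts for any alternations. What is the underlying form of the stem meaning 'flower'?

/lɛd/

The root 'flower' surfaces as [lɛt] and [lɛdu], with a stem-final [t] ~ [d] alternation.
The stem 'seed' ([mit], [mitu]) shows [t] unchanged in both environments, so [t] cannot be basic with [d] derived before the LOC suffix.
The alternation reflects word-final obstruent devoicing: voiced obstruents become voiceless word-finally. /d/ is underlying.
So 'flower' = /lɛd/.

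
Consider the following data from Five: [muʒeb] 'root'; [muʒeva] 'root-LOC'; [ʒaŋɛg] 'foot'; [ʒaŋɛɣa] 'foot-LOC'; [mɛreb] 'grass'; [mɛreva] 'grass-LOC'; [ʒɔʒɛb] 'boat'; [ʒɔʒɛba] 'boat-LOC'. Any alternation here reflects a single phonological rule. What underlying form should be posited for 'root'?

The stem for 'root' ends in [b] in [muʒeb] but [v] in [muʒeva].
If /b/ were underlying and a rule turned it into [v] before the LOC suffix, 'boat' would also alternate; but it has [b] in both [ʒɔʒɛb] and [ʒɔʒɛba].
The alternation reflects word-final hardening: voiced fricatives become stops word-finally. /v/ is underlying.

/muʒev/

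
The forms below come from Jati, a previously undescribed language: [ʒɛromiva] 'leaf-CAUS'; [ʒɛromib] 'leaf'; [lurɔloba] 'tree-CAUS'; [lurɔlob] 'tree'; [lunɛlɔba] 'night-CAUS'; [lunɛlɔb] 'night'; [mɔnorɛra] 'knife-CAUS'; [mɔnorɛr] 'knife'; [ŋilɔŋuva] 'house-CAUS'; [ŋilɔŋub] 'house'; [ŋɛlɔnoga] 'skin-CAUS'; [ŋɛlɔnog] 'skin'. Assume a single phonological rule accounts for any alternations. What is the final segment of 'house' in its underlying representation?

'house' shows [v] ~ [b] at the end of the stem ([ŋilɔŋuva] vs [ŋilɔŋub]).
But 'tree' keeps [b] in both environments ([lurɔloba], [lurɔlob]), so there is no rule changing /b/ to [v] before the CAUS suffix.
The alternation reflects word-final hardening: voiced fricatives become stops word-finally. /v/ is underlying.

/v/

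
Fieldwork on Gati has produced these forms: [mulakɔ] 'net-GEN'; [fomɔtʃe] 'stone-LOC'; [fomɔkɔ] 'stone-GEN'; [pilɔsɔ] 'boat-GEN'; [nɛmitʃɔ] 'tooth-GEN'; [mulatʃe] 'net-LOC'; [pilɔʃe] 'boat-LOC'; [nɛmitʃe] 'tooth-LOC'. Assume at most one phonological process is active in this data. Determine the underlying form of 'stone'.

/fomɔk/

The root 'stone' surfaces as [fomɔkɔ] and [fomɔtʃe], with a stem-final [k] ~ [tʃ] alternation.
But 'tooth' keeps [tʃ] in both environments ([nɛmitʃɔ], [nɛmitʃe]), so there is no rule changing /tʃ/ to [k] before the GEN suffix.
Therefore /k/ is basic and [tʃ] is derived by palatalization before a front vowel (/k/ and /s/ become palato-alveolar [tʃ] and [ʃ] before a front vowel).
The underlying form of 'stone' is therefore /fomɔk/.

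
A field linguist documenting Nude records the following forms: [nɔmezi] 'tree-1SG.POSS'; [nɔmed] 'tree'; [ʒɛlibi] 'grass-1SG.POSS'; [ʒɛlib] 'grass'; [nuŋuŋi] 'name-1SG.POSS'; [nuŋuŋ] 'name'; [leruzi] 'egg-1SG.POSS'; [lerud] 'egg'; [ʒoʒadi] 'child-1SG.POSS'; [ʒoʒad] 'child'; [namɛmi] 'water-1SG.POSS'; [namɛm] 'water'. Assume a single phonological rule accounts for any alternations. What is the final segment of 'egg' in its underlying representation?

In [leruzi] and [lerud] the final segment of 'egg' alternates: [z] ~ [d].
The stem 'child' ([ʒoʒadi], [ʒoʒad]) shows [d] unchanged in both environments, so [d] cannot be basic with [z] derived before the 1SG.POSS suffix.
Therefore /z/ is basic and [d] is derived by word-final hardening (voiced fricatives become stops word-finally).

/z/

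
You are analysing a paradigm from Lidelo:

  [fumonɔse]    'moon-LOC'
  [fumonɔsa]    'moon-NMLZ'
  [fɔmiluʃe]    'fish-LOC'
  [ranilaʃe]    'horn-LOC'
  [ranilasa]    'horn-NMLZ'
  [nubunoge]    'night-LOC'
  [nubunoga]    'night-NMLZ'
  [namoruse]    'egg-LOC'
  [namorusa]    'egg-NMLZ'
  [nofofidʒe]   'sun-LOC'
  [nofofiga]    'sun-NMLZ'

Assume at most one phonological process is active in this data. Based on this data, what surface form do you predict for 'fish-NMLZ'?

[fɔmilusa]

The root 'horn' surfaces as [ranilaʃe] and [ranilasa], with a stem-final [ʃ] ~ [s] alternation.
Compare 'egg', with invariant [s] in [namoruse] and [namorusa]: an analysis with underlying /s/ and a rule producing [ʃ] before the LOC suffix would wrongly predict alternation here too.
The alternation reflects depalatalization: palato-alveolar /dʒ/ and /ʃ/ become [g] and [s] when no front vowel follows. /ʃ/ is underlying.
From [fɔmiluʃe] the stem 'fish' is /fɔmiluʃ/; when no front vowel follows this yields [fɔmilusa].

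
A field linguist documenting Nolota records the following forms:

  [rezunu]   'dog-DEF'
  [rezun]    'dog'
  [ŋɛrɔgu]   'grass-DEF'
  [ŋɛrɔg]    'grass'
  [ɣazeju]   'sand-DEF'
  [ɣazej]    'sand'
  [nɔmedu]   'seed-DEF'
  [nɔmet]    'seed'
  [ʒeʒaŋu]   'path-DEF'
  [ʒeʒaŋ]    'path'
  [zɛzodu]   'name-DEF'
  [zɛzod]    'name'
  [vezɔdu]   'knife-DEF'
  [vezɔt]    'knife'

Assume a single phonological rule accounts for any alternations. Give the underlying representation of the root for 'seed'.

/nɔmet/

'seed' shows [d] ~ [t] at the end of the stem ([nɔmedu] vs [nɔmet]).
But 'name' keeps [d] in both environments ([zɛzodu], [zɛzod]), so there is no rule changing /d/ to [t] in isolation.
The underlying segment must be /t/; voiceless stops become voiced between vowels, yielding [d] there.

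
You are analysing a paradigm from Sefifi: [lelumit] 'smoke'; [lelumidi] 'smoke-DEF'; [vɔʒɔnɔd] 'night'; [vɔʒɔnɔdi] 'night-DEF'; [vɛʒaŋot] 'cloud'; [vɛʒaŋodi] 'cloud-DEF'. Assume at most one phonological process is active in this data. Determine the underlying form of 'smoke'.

'smoke' shows [t] ~ [d] at the end of the stem ([lelumit] vs [lelumidi]).
Compare 'night', with invariant [d] in [vɔʒɔnɔd] and [vɔʒɔnɔdi]: an analysis with underlying /d/ and a rule producing [t] in isolation would wrongly predict alternation here too.
The alternation reflects intervocalic voicing: voiceless stops become voiced between vowels. /t/ is underlying.

/lelumit/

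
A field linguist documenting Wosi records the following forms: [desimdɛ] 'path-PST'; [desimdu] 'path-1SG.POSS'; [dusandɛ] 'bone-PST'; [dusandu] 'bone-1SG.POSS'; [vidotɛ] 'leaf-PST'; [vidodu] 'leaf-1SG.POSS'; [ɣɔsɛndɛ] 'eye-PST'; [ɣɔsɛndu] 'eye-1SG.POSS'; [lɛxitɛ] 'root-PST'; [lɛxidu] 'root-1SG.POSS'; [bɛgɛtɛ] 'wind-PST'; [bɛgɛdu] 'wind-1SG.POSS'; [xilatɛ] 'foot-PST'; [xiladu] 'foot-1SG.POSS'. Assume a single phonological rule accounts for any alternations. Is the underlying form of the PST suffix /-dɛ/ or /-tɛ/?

The PST suffix surfaces as [-dɛ] and [-tɛ], depending on the final segment of the stem.
By contrast the 1SG.POSS suffix keeps its initial [d] throughout — that segment must be underlying.
So the underlying form is /-tɛ/, and voiceless stops become voiced after a nasal.

/-tɛ/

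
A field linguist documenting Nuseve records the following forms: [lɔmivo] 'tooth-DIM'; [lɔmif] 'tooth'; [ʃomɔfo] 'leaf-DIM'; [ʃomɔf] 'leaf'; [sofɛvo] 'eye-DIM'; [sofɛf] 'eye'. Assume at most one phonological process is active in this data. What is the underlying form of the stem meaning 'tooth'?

In [lɔmivo] and [lɔmif] the final segment of 'tooth' alternates: [v] ~ [f].
But 'leaf' keeps [f] in both environments ([ʃomɔfo], [ʃomɔf]), so there is no rule changing /f/ to [v] before the DIM suffix.
So /v/ is underlying, and a rule of word-final obstruent devoicing — voiced obstruents become voiceless word-finally — gives [f].
So 'tooth' = /lɔmiv/.

/lɔmiv/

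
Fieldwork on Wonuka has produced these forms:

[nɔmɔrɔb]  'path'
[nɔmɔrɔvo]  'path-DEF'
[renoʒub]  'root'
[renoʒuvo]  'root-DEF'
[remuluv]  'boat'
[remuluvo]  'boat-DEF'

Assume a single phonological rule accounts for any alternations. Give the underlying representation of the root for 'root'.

/renoʒub/

'root' shows [b] ~ [v] at the end of the stem ([renoʒub] vs [renoʒuvo]).
Compare 'boat', with invariant [v] in [remuluv] and [remuluvo]: an analysis with underlying /v/ and a rule producing [b] in isolation would wrongly predict alternation here too.
The underlying segment must be /b/; voiced stops become fricatives between vowels, yielding [v] there.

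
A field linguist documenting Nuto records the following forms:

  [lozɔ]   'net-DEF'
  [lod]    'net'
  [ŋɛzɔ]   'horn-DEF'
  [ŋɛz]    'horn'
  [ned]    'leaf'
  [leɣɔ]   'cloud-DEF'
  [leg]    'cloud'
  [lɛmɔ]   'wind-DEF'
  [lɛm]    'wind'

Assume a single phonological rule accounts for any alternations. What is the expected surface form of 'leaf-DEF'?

[nezɔ]

In [lozɔ] and [lod] the final segment of 'net' alternates: [z] ~ [d].
If /z/ were underlying and a rule turned it into [d] in isolation, 'horn' would also alternate; but it has [z] in both [ŋɛzɔ] and [ŋɛz].
So /d/ is underlying, and a rule of intervocalic spirantization — voiced stops become fricatives between vowels — gives [z].
The one attested form of 'leaf', [ned], shows underlying /ned/. Applying the same rule between vowels gives [nezɔ].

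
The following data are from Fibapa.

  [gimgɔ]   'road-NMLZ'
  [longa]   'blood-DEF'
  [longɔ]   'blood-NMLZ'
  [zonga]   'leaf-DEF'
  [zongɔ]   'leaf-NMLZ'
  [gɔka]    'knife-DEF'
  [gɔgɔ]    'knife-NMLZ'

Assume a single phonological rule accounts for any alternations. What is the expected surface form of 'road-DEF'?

The DEF suffix surfaces as [-ga] and [-ka], depending on the final segment of the stem.
The NMLZ suffix, which begins with [g], is invariant after every stem; so [g] is not altered by any rule here.
So the underlying form is /-ka/, and voiceless stops become voiced after a nasal.
After 'road', which ends in a nasal, the suffix surfaces as [-ga], giving [gimga].

[gimga]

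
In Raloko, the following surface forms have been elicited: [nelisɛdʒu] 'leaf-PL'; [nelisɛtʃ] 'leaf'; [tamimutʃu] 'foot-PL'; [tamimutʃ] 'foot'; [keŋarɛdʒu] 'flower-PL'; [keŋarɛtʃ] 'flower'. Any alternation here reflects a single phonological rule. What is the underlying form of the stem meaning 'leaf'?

/nelisɛdʒ/

In [nelisɛdʒu] and [nelisɛtʃ] the final segment of 'leaf' alternates: [dʒ] ~ [tʃ].
But 'foot' keeps [tʃ] in both environments ([tamimutʃu], [tamimutʃ]), so there is no rule changing /tʃ/ to [dʒ] before the PL suffix.
So /dʒ/ is underlying, and a rule of word-final obstruent devoicing — voiced obstruents become voiceless word-finally — gives [tʃ].
Hence 'leaf' is /nelisɛdʒ/ underlyingly.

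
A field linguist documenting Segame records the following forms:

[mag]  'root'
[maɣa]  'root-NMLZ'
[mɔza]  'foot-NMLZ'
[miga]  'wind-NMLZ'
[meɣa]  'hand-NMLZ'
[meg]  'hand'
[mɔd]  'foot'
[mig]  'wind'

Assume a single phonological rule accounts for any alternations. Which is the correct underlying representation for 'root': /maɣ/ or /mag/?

/maɣ/

In [maɣa] and [mag] the final segment of 'root' alternates: [ɣ] ~ [g].
If /g/ were underlying and a rule turned it into [ɣ] before the NMLZ suffix, 'wind' would also alternate; but it has [g] in both [miga] and [mig].
The alternation reflects word-final hardening: voiced fricatives become stops word-finally. /ɣ/ is underlying.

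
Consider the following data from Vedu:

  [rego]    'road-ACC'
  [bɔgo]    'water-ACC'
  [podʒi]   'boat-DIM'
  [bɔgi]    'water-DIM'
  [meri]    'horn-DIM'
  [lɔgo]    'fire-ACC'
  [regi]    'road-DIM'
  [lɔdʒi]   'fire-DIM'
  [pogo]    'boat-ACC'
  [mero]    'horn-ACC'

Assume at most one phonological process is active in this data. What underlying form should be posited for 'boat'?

/podʒ/

In [podʒi] and [pogo] the final segment of 'boat' alternates: [dʒ] ~ [g].
If /g/ were underlying and a rule turned it into [dʒ] before the DIM suffix, 'road' would also alternate; but it has [g] in both [regi] and [rego].
The alternation reflects depalatalization: palato-alveolar /dʒ/ becomes [g] when no front vowel follows. /dʒ/ is underlying.
So 'boat' = /podʒ/.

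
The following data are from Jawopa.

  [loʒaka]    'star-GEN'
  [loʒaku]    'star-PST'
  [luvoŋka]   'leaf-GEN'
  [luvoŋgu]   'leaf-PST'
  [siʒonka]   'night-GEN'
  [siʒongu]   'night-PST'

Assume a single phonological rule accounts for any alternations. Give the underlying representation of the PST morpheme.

/-gu/

The PST suffix surfaces as [-gu] and [-ku], depending on the final segment of the stem.
By contrast the GEN suffix keeps its initial [k] throughout — that segment must be underlying.
The PST suffix is therefore /-gu/ underlyingly, with post-vocalic devoicing: voiced stops become voiceless after a vowel.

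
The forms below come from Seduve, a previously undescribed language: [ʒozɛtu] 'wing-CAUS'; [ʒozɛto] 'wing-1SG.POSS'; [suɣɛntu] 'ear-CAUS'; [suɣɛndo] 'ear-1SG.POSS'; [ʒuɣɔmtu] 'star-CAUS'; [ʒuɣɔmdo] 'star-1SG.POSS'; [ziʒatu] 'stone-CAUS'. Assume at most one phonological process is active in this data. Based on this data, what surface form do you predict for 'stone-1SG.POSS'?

[ziʒato]

The 1SG.POSS morpheme has two allomorphs, [-do] and [-to].
The CAUS suffix, which begins with [t], is invariant after every stem; so [t] is not altered by any rule here.
So the underlying form is /-do/, and voiced stops become voiceless after a vowel.
After 'stone', which ends in a vowel, the suffix surfaces as [-to], giving [ziʒato].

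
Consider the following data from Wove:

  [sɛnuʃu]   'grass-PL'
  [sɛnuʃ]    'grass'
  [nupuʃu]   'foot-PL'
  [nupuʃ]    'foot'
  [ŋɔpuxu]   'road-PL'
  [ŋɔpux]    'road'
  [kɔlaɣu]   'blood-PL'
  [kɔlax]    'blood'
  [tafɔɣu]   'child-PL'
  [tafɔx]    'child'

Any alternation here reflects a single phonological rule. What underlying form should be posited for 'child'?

/tafɔɣ/

The root 'child' surfaces as [tafɔɣu] and [tafɔx], with a stem-final [ɣ] ~ [x] alternation.
Compare 'road', with invariant [x] in [ŋɔpuxu] and [ŋɔpux]: an analysis with underlying /x/ and a rule producing [ɣ] before the PL suffix would wrongly predict alternation here too.
The alternation reflects word-final obstruent devoicing: voiced obstruents become voiceless word-finally. /ɣ/ is underlying.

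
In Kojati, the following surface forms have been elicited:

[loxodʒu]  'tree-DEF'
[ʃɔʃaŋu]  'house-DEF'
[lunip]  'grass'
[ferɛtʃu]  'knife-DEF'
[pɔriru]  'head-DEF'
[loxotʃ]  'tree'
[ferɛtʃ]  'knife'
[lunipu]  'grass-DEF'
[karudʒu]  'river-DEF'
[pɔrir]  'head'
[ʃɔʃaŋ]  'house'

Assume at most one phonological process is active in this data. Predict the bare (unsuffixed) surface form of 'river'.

'tree' shows [tʃ] ~ [dʒ] at the end of the stem ([loxotʃ] vs [loxodʒu]).
The stem 'knife' ([ferɛtʃ], [ferɛtʃu]) shows [tʃ] unchanged in both environments, so [tʃ] cannot be basic with [dʒ] derived before the DEF suffix.
So /dʒ/ is underlying, and a rule of word-final obstruent devoicing — voiced obstruents become voiceless word-finally — gives [tʃ].
From [karudʒu] the stem 'river' is /karudʒ/; word-finally this yields [karutʃ].

[karutʃ]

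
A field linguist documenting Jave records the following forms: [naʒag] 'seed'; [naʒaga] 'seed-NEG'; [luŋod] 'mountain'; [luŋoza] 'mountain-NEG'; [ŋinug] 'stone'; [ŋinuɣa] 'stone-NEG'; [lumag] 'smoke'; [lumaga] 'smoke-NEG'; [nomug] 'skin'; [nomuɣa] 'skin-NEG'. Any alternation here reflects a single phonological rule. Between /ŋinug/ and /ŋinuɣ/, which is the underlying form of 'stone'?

/ŋinuɣ/

The stem for 'stone' ends in [g] in [ŋinug] but [ɣ] in [ŋinuɣa].
Compare 'smoke', with invariant [g] in [lumag] and [lumaga]: an analysis with underlying /g/ and a rule producing [ɣ] before the NEG suffix would wrongly predict alternation here too.
Therefore /ɣ/ is basic and [g] is derived by word-final hardening (voiced fricatives become stops word-finally).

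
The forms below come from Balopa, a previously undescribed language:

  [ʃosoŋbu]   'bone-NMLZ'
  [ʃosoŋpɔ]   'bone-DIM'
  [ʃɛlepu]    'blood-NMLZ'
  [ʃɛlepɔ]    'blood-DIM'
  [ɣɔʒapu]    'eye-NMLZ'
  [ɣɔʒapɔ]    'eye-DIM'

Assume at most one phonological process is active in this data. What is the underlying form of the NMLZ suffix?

The NMLZ morpheme has two allomorphs, [-bu] and [-pu].
The DIM suffix, which begins with [p], is invariant after every stem; so [p] is not altered by any rule here.
The NMLZ suffix is therefore /-bu/ underlyingly, with post-vocalic devoicing: voiced stops become voiceless after a vowel.

/-bu/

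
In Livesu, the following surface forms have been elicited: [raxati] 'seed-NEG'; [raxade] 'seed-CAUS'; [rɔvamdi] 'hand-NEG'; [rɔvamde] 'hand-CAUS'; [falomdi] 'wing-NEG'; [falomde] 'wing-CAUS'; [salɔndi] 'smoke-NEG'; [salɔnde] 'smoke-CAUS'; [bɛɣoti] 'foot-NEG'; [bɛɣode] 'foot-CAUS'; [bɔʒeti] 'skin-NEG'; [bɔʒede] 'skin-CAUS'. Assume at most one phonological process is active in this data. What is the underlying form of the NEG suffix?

/-ti/

The NEG suffix surfaces as [-di] and [-ti], depending on the final segment of the stem.
The CAUS suffix, which begins with [d], is invariant after every stem; so [d] is not altered by any rule here.
The NEG suffix is therefore /-ti/ underlyingly, with post-nasal voicing: voiceless stops become voiced after a nasal.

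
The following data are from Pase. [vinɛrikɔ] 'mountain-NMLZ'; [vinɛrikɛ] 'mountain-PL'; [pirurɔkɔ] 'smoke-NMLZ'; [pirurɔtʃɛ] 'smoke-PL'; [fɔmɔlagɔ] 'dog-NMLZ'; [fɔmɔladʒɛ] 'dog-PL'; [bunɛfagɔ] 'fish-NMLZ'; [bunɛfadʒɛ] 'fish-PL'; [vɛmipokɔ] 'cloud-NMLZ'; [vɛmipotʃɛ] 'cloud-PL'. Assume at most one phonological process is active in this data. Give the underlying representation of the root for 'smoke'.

/pirurɔtʃ/

The root 'smoke' surfaces as [pirurɔkɔ] and [pirurɔtʃɛ], with a stem-final [k] ~ [tʃ] alternation.
Compare 'mountain', with invariant [k] in [vinɛrikɔ] and [vinɛrikɛ]: an analysis with underlying /k/ and a rule producing [tʃ] before the PL suffix would wrongly predict alternation here too.
Therefore /tʃ/ is basic and [k] is derived by depalatalization (palato-alveolar /tʃ/ and /dʒ/ become [k] and [g] when no front vowel follows).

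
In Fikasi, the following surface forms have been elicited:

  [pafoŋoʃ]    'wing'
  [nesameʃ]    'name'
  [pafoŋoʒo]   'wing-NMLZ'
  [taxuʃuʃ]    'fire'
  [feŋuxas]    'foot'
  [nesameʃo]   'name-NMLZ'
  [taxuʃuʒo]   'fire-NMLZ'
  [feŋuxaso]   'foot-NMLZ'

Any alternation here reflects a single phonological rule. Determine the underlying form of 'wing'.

The stem for 'wing' ends in [ʃ] in [pafoŋoʃ] but [ʒ] in [pafoŋoʒo].
Compare 'name', with invariant [ʃ] in [nesameʃ] and [nesameʃo]: an analysis with underlying /ʃ/ and a rule producing [ʒ] before the NMLZ suffix would wrongly predict alternation here too.
So /ʒ/ is underlying, and a rule of word-final obstruent devoicing — voiced obstruents become voiceless word-finally — gives [ʃ].

/pafoŋoʒ/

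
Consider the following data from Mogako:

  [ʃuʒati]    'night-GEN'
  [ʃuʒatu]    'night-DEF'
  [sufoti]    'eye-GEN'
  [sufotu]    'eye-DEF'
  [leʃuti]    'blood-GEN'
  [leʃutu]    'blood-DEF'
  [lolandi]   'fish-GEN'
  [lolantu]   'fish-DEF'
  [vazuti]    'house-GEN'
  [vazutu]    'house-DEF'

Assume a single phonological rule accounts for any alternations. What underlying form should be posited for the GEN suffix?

/-di/

The GEN morpheme has two allomorphs, [-di] and [-ti].
The DEF suffix, which begins with [t], is invariant after every stem; so [t] is not altered by any rule here.
The GEN suffix is therefore /-di/ underlyingly, with post-vocalic devoicing: voiced stops become voiceless after a vowel.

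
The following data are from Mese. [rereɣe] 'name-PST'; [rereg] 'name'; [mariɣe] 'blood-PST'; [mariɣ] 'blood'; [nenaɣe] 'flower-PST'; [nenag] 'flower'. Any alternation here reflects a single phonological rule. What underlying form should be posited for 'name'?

The stem for 'name' ends in [ɣ] in [rereɣe] but [g] in [rereg].
The stem 'blood' ([mariɣe], [mariɣ]) shows [ɣ] unchanged in both environments, so [ɣ] cannot be basic with [g] derived in isolation.
Therefore /g/ is basic and [ɣ] is derived by intervocalic spirantization (voiced stops become fricatives between vowels).
The underlying form of 'name' is therefore /rereg/.

/rereg/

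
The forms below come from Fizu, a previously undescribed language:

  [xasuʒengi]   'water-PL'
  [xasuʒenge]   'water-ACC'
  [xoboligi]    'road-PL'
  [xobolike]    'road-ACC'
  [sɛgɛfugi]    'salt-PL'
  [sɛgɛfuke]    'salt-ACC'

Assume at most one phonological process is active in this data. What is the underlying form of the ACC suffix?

/-ke/

The ACC morpheme has two allomorphs, [-ge] and [-ke].
The PL suffix, which begins with [g], is invariant after every stem; so [g] is not altered by any rule here.
The ACC suffix is therefore /-ke/ underlyingly, with post-nasal voicing: voiceless stops become voiced after a nasal.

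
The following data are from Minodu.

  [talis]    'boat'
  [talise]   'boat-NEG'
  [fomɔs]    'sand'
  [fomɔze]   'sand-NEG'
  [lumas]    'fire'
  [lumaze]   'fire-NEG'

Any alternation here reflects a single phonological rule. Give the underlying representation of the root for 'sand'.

/fomɔz/

'sand' shows [s] ~ [z] at the end of the stem ([fomɔs] vs [fomɔze]).
The stem 'boat' ([talis], [talise]) shows [s] unchanged in both environments, so [s] cannot be basic with [z] derived before the NEG suffix.
The underlying segment must be /z/; voiced obstruents become voiceless word-finally, yielding [s] there.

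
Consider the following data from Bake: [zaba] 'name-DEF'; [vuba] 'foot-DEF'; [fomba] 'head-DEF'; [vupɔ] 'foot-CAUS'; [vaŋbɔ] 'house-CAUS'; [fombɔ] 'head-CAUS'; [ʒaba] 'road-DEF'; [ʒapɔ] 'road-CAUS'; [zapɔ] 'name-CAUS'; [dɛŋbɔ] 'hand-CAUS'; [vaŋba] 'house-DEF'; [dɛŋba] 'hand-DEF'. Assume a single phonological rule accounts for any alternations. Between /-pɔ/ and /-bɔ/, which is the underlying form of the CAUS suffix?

The CAUS morpheme has two allomorphs, [-bɔ] and [-pɔ].
The DEF suffix, which begins with [b], is invariant after every stem; so [b] is not altered by any rule here.
So the underlying form is /-pɔ/, and voiceless stops become voiced after a nasal.

/-pɔ/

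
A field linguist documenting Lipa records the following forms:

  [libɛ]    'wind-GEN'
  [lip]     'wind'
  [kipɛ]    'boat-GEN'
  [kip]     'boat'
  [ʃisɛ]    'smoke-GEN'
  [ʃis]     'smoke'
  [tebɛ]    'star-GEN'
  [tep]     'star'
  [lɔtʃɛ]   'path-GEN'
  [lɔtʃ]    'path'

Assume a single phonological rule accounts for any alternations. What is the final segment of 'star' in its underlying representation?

/b/

In [tebɛ] and [tep] the final segment of 'star' alternates: [b] ~ [p].
Compare 'boat', with invariant [p] in [kipɛ] and [kip]: an analysis with underlying /p/ and a rule producing [b] before the GEN suffix would wrongly predict alternation here too.
Therefore /b/ is basic and [p] is derived by word-final obstruent devoicing (voiced obstruents become voiceless word-finally).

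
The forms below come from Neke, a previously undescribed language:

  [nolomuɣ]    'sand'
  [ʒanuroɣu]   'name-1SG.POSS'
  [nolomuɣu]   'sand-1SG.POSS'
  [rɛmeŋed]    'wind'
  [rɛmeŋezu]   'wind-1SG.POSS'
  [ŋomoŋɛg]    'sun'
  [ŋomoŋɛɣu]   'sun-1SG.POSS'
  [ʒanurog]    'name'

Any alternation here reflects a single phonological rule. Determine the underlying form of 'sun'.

/ŋomoŋɛg/

In [ŋomoŋɛɣu] and [ŋomoŋɛg] the final segment of 'sun' alternates: [ɣ] ~ [g].
But 'sand' keeps [ɣ] in both environments ([nolomuɣu], [nolomuɣ]), so there is no rule changing /ɣ/ to [g] in isolation.
Therefore /g/ is basic and [ɣ] is derived by intervocalic spirantization (voiced stops become fricatives between vowels).
Hence 'sun' is /ŋomoŋɛg/ underlyingly.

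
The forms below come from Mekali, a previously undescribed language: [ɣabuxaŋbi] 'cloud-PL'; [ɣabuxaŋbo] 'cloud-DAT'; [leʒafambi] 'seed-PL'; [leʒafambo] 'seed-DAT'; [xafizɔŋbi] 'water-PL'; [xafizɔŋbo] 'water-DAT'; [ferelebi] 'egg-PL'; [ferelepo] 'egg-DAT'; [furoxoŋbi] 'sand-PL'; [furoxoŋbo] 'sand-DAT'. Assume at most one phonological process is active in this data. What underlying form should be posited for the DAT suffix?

The DAT suffix surfaces as [-bo] and [-po], depending on the final segment of the stem.
The PL suffix, which begins with [b], is invariant after every stem; so [b] is not altered by any rule here.
So the underlying form is /-po/, and voiceless stops become voiced after a nasal.

/-po/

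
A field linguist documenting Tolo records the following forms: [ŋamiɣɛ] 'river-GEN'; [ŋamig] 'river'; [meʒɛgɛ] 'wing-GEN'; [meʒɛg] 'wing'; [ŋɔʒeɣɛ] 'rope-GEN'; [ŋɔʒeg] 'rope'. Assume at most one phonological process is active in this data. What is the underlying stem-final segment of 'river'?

In [ŋamiɣɛ] and [ŋamig] the final segment of 'river' alternates: [ɣ] ~ [g].
But 'wing' keeps [g] in both environments ([meʒɛgɛ], [meʒɛg]), so there is no rule changing /g/ to [ɣ] before the GEN suffix.
So /ɣ/ is underlying, and a rule of word-final hardening — voiced fricatives become stops word-finally — gives [g].

/ɣ/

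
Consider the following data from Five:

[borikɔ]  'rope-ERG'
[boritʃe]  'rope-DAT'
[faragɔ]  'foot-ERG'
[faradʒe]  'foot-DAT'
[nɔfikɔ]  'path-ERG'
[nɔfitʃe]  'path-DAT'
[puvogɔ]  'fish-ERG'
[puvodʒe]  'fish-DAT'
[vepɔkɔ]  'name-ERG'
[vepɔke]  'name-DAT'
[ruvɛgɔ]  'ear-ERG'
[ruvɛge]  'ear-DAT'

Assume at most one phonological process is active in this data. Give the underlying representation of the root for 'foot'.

'foot' shows [g] ~ [dʒ] at the end of the stem ([faragɔ] vs [faradʒe]).
Compare 'ear', with invariant [g] in [ruvɛgɔ] and [ruvɛge]: an analysis with underlying /g/ and a rule producing [dʒ] before the DAT suffix would wrongly predict alternation here too.
Therefore /dʒ/ is basic and [g] is derived by depalatalization (palato-alveolar /tʃ/ and /dʒ/ become [k] and [g] when no front vowel follows).

/faradʒ/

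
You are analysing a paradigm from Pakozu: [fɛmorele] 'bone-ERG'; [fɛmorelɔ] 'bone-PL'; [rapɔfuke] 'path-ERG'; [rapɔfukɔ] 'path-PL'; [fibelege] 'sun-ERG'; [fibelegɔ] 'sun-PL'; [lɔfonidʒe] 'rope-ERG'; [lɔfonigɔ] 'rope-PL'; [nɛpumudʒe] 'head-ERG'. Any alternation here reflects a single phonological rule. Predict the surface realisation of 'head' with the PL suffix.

The stem for 'rope' ends in [dʒ] in [lɔfonidʒe] but [g] in [lɔfonigɔ].
But 'sun' keeps [g] in both environments ([fibelege], [fibelegɔ]), so there is no rule changing /g/ to [dʒ] before the ERG suffix.
The underlying segment must be /dʒ/; palato-alveolar /dʒ/ becomes [g] when no front vowel follows, yielding [g] there.
From [nɛpumudʒe] the stem 'head' is /nɛpumudʒ/; when no front vowel follows this yields [nɛpumugɔ].

[nɛpumugɔ]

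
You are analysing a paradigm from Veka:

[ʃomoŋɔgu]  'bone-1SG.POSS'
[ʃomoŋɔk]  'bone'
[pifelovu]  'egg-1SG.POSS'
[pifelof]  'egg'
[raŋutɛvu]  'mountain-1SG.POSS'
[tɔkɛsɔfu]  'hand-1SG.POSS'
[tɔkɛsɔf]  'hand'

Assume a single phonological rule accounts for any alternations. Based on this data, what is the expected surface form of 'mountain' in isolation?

'egg' shows [v] ~ [f] at the end of the stem ([pifelovu] vs [pifelof]).
If /f/ were underlying and a rule turned it into [v] before the 1SG.POSS suffix, 'hand' would also alternate; but it has [f] in both [tɔkɛsɔfu] and [tɔkɛsɔf].
So /v/ is underlying, and a rule of word-final obstruent devoicing — voiced obstruents become voiceless word-finally — gives [f].
From [raŋutɛvu] the stem 'mountain' is /raŋutɛv/; word-finally this yields [raŋutɛf].

[raŋutɛf]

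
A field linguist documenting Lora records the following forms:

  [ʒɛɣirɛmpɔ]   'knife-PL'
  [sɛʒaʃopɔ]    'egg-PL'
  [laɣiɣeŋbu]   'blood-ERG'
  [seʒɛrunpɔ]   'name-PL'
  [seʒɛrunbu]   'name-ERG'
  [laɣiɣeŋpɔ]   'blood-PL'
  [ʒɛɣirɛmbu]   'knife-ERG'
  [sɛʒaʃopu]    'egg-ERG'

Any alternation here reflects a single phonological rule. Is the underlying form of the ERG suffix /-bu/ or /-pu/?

/-bu/

The ERG morpheme has two allomorphs, [-bu] and [-pu].
By contrast the PL suffix keeps its initial [p] throughout — that segment must be underlying.
The ERG suffix is therefore /-bu/ underlyingly, with post-vocalic devoicing: voiced stops become voiceless after a vowel.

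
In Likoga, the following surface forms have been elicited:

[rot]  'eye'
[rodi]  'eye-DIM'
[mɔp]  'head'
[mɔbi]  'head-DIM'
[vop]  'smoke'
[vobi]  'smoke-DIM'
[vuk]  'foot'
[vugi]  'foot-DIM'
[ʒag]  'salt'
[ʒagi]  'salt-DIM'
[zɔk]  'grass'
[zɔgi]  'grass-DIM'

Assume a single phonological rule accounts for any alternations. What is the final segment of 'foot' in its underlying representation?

/k/

In [vuk] and [vugi] the final segment of 'foot' alternates: [k] ~ [g].
But 'salt' keeps [g] in both environments ([ʒag], [ʒagi]), so there is no rule changing /g/ to [k] in isolation.
The underlying segment must be /k/; voiceless stops become voiced between vowels, yielding [g] there.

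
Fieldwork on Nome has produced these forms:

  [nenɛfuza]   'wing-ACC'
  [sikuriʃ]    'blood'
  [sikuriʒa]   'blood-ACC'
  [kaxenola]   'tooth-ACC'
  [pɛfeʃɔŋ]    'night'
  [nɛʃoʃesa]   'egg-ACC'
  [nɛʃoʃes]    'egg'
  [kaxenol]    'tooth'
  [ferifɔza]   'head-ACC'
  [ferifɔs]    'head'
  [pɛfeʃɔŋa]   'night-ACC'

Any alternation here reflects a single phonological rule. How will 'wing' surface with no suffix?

[nenɛfus]

The stem for 'head' ends in [z] in [ferifɔza] but [s] in [ferifɔs].
But 'egg' keeps [s] in both environments ([nɛʃoʃesa], [nɛʃoʃes]), so there is no rule changing /s/ to [z] before the ACC suffix.
Therefore /z/ is basic and [s] is derived by word-final obstruent devoicing (voiced obstruents become voiceless word-finally).
The one attested form of 'wing', [nenɛfuza], shows underlying /nenɛfuz/. Applying the same rule word-finally gives [nenɛfus].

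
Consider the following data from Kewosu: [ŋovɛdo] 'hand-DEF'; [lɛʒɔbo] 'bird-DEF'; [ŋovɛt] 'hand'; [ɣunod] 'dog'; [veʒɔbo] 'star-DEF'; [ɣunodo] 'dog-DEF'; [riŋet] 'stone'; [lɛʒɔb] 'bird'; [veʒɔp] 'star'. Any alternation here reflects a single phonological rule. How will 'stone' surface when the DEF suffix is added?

'hand' shows [t] ~ [d] at the end of the stem ([ŋovɛt] vs [ŋovɛdo]).
The stem 'dog' ([ɣunod], [ɣunodo]) shows [d] unchanged in both environments, so [d] cannot be basic with [t] derived in isolation.
Therefore /t/ is basic and [d] is derived by intervocalic voicing (voiceless stops become voiced between vowels).
The one attested form of 'stone', [riŋet], shows underlying /riŋet/. Applying the same rule between vowels gives [riŋedo].

[riŋedo]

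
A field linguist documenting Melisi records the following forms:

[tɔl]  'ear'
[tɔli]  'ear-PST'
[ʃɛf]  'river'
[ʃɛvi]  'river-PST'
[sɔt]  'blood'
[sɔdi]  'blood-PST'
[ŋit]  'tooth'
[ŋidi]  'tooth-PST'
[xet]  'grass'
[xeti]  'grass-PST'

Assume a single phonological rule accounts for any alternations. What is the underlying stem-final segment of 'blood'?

/d/

'blood' shows [t] ~ [d] at the end of the stem ([sɔt] vs [sɔdi]).
The stem 'grass' ([xet], [xeti]) shows [t] unchanged in both environments, so [t] cannot be basic with [d] derived before the PST suffix.
Therefore /d/ is basic and [t] is derived by word-final obstruent devoicing (voiced obstruents become voiceless word-finally).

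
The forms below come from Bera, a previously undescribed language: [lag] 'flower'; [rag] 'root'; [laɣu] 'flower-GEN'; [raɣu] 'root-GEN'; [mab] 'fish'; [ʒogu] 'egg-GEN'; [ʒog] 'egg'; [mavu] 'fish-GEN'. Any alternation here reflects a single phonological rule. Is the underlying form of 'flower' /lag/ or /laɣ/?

In [laɣu] and [lag] the final segment of 'flower' alternates: [ɣ] ~ [g].
If /g/ were underlying and a rule turned it into [ɣ] before the GEN suffix, 'egg' would also alternate; but it has [g] in both [ʒogu] and [ʒog].
The underlying segment must be /ɣ/; voiced fricatives become stops word-finally, yielding [g] there.

/laɣ/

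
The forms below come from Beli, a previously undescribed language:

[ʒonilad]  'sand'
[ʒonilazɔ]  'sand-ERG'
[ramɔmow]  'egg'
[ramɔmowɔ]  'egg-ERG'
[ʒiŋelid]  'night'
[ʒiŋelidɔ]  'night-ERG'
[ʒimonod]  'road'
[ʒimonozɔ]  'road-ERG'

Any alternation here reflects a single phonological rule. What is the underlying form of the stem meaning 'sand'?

In [ʒonilad] and [ʒonilazɔ] the final segment of 'sand' alternates: [d] ~ [z].
The stem 'night' ([ʒiŋelid], [ʒiŋelidɔ]) shows [d] unchanged in both environments, so [d] cannot be basic with [z] derived before the ERG suffix.
The underlying segment must be /z/; voiced fricatives become stops word-finally, yielding [d] there.

/ʒonilaz/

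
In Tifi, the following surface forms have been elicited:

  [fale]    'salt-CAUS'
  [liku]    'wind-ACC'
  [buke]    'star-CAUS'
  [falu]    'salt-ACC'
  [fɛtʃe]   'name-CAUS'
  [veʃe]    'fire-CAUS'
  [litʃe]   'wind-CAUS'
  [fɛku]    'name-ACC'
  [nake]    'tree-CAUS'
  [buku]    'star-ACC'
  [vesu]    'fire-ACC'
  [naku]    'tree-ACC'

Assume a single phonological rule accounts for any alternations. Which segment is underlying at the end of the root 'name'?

/tʃ/

In [fɛtʃe] and [fɛku] the final segment of 'name' alternates: [tʃ] ~ [k].
Compare 'star', with invariant [k] in [buke] and [buku]: an analysis with underlying /k/ and a rule producing [tʃ] before the CAUS suffix would wrongly predict alternation here too.
So /tʃ/ is underlying, and a rule of depalatalization — palato-alveolar /tʃ/ and /ʃ/ become [k] and [s] when no front vowel follows — gives [k].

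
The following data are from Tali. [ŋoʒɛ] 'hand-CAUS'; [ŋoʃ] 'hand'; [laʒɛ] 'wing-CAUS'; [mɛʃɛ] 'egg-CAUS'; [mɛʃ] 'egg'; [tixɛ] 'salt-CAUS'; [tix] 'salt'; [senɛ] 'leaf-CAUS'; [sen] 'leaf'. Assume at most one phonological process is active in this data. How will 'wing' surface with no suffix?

The stem for 'hand' ends in [ʒ] in [ŋoʒɛ] but [ʃ] in [ŋoʃ].
The stem 'egg' ([mɛʃɛ], [mɛʃ]) shows [ʃ] unchanged in both environments, so [ʃ] cannot be basic with [ʒ] derived before the CAUS suffix.
So /ʒ/ is underlying, and a rule of word-final obstruent devoicing — voiced obstruents become voiceless word-finally — gives [ʃ].
From [laʒɛ] the stem 'wing' is /laʒ/; word-finally this yields [laʃ].

[laʃ]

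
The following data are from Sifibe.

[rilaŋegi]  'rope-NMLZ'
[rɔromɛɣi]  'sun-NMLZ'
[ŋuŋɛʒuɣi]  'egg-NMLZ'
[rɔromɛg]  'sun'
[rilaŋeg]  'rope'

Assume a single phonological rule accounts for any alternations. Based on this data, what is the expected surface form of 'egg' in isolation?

[ŋuŋɛʒug]

'sun' shows [g] ~ [ɣ] at the end of the stem ([rɔromɛg] vs [rɔromɛɣi]).
Compare 'rope', with invariant [g] in [rilaŋeg] and [rilaŋegi]: an analysis with underlying /g/ and a rule producing [ɣ] before the NMLZ suffix would wrongly predict alternation here too.
Therefore /ɣ/ is basic and [g] is derived by word-final hardening (voiced fricatives become stops word-finally).
The one attested form of 'egg', [ŋuŋɛʒuɣi], shows underlying /ŋuŋɛʒuɣ/. Applying the same rule word-finally gives [ŋuŋɛʒug].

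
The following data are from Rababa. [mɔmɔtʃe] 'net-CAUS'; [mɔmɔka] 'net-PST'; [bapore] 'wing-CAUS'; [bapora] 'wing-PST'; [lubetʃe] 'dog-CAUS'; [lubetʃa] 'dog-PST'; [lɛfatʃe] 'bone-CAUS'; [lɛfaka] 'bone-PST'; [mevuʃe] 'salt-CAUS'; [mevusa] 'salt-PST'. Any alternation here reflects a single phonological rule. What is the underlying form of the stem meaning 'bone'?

/lɛfak/

The stem for 'bone' ends in [tʃ] in [lɛfatʃe] but [k] in [lɛfaka].
The stem 'dog' ([lubetʃe], [lubetʃa]) shows [tʃ] unchanged in both environments, so [tʃ] cannot be basic with [k] derived before the PST suffix.
So /k/ is underlying, and a rule of palatalization before a front vowel — /k/ and /s/ become palato-alveolar [tʃ] and [ʃ] before a front vowel — gives [tʃ].
So 'bone' = /lɛfak/.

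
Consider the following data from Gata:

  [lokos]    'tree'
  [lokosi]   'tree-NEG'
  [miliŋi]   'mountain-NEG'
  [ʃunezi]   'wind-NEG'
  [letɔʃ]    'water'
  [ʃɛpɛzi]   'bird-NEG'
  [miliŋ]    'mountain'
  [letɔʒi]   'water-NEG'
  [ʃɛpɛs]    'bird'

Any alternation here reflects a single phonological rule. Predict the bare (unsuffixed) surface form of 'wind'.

[ʃunes]

In [ʃɛpɛzi] and [ʃɛpɛs] the final segment of 'bird' alternates: [z] ~ [s].
If /s/ were underlying and a rule turned it into [z] before the NEG suffix, 'tree' would also alternate; but it has [s] in both [lokosi] and [lokos].
The alternation reflects word-final obstruent devoicing: voiced obstruents become voiceless word-finally. /z/ is underlying.
From [ʃunezi] the stem 'wind' is /ʃunez/; word-finally this yields [ʃunes].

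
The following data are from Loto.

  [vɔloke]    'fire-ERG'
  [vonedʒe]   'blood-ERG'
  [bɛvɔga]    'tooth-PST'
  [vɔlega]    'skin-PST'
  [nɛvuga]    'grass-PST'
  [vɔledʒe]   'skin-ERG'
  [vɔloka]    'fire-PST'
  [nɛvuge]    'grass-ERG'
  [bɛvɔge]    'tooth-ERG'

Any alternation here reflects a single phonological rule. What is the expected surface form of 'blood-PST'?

The root 'skin' surfaces as [vɔledʒe] and [vɔlega], with a stem-final [dʒ] ~ [g] alternation.
But 'tooth' keeps [g] in both environments ([bɛvɔge], [bɛvɔga]), so there is no rule changing /g/ to [dʒ] before the ERG suffix.
So /dʒ/ is underlying, and a rule of depalatalization — palato-alveolar /dʒ/ becomes [g] when no front vowel follows — gives [g].
From [vonedʒe] the stem 'blood' is /vonedʒ/; when no front vowel follows this yields [vonega].

[vonega]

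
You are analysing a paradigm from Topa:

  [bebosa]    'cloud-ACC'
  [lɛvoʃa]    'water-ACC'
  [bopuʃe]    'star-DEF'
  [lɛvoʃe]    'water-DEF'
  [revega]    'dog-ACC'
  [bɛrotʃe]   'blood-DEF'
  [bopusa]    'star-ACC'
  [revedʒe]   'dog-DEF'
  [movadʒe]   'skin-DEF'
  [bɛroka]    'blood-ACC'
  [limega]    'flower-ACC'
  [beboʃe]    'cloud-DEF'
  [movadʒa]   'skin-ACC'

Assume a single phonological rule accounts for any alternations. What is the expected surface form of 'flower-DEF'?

In [revedʒe] and [revega] the final segment of 'dog' alternates: [dʒ] ~ [g].
The stem 'skin' ([movadʒe], [movadʒa]) shows [dʒ] unchanged in both environments, so [dʒ] cannot be basic with [g] derived before the ACC suffix.
The underlying segment must be /g/; /k/, /g/ and /s/ become palato-alveolar [tʃ], [dʒ] and [ʃ] before a front vowel, yielding [dʒ] there.
From [limega] the stem 'flower' is /limeg/; before a front vowel this yields [limedʒe].

[limedʒe]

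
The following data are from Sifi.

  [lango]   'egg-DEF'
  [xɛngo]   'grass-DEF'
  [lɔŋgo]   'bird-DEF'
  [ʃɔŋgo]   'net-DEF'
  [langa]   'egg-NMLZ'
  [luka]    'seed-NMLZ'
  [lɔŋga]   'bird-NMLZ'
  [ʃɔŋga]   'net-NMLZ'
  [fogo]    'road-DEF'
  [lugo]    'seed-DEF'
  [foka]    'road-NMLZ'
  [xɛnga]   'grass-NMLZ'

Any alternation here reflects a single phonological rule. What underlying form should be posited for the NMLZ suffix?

/-ka/

The NMLZ suffix surfaces as [-ga] and [-ka], depending on the final segment of the stem.
The DEF suffix, which begins with [g], is invariant after every stem; so [g] is not altered by any rule here.
The NMLZ suffix is therefore /-ka/ underlyingly, with post-nasal voicing: voiceless stops become voiced after a nasal.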